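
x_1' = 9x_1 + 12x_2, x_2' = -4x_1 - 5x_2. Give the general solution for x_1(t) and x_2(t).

Coefficient matrix A = [[9, 12], [-4, -5]].
Characteristic polynomial det(A - λI) = λ^2 - 4λ + 3 = 0.
Eigenvalues λ = 1, 3.
For λ=1: (A-λI) row 1 is [8, 12], so an eigenvector is (3, -2).
For λ=3: (A-λI) row 1 is [6, 12], so an eigenvector is (2, -1).
General solution: K_1e^(t)(3,-2) + K_2e^(3t)(2,-1).

x_1(t) = 3K_1e^(t) + 2K_2e^(3t), x_2(t) = -2K_1e^(t) - K_2e^(3t)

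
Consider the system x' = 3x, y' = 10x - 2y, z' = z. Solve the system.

x(t) = K_1e^(3t), y(t) = 2K_1e^(3t) + K_3e^(-2t), z(t) = K_2e^(t)

Coefficient matrix A = [[3, 0, 0], [10, -2, 0], [0, 0, 1]].
det(A - λI) = 0 gives eigenvalues λ = 3, 1, -2.
For λ=3: eigenvector (1,2,0).
For λ=1: eigenvector (0,0,1).
For λ=-2: eigenvector (0,1,0).
General solution: K_1e^(3t)(1,2,0) + K_2e^(t)(0,0,1) + K_3e^(-2t)(0,1,0).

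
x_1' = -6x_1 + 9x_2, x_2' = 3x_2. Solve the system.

x_1(t) = K_1e^(3t) - K_2e^(-6t), x_2(t) = K_1e^(3t)

Coefficient matrix A = [[-6, 9], [0, 3]].
Characteristic polynomial det(A - λI) = λ^2 + 3λ - 18 = 0.
Eigenvalues λ = 3, -6.
For λ=3: (A-λI) row 1 is [-9, 9], so an eigenvector is (1, 1).
For λ=-6: (A-λI) row 1 is [0, 9], so an eigenvector is (-1, 0).
General solution: K_1e^(3t)(1,1) + K_2e^(-6t)(-1,0).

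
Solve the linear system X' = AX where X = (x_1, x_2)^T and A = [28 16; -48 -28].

Coefficient matrix A = [[28, 16], [-48, -28]].
Characteristic polynomial det(A - λI) = λ^2 - 16 = 0.
Eigenvalues λ = 4, -4.
For λ=4: (A-λI) row 1 is [24, 16], so an eigenvector is (-2, 3).
For λ=-4: (A-λI) row 1 is [32, 16], so an eigenvector is (-1, 2).
General solution: C_1e^(4t)(-2,3) + C_2e^(-4t)(-1,2).

x_1(t) = -2C_1e^(4t) - C_2e^(-4t), x_2(t) = 3C_1e^(4t) + 2C_2e^(-4t)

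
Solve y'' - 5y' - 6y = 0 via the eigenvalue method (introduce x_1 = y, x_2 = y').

Let x_1 = y, x_2 = y'. Then x_1' = x_2 and x_2' = 6x_1 + 5x_2.
A = [[0,1],[6,5]]; det(A-λI) = λ^2 - 5λ - 6.
Eigenvalues λ = 6, -1 with eigenvectors (1,6), (1,-1).

y(t) = K_1e^(6t) + K_2e^(-t)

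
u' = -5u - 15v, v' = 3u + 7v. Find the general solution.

Coefficient matrix A = [[-5, -15], [3, 7]].
Characteristic polynomial det(A - λI) = λ^2 - 2λ + 10 = 0.
Eigenvalues λ = 1 ± 3i (complex conjugate pair).
For λ=1+3i: an eigenvector is (2,-1) - i(1,0) = (2 - i, -1).
A real fundamental pair from Re and Im of e^((1+3i)t)v: X_1 = e^(t)(cos(3t)·(2,-1) + sin(3t)·(1,0)), X_2 = e^(t)(sin(3t)·(2,-1) - cos(3t)·(1,0)).
General solution: c_1X_1 + c_2X_2.

u(t) = c_1e^(t)sin(3t) + 2c_1e^(t)cos(3t) + 2c_2e^(t)sin(3t) - c_2e^(t)cos(3t), v(t) = -c_1e^(t)cos(3t) - c_2e^(t)sin(3t)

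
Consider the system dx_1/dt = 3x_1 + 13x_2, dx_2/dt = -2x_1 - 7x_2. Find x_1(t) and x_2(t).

x_1(t) = -3c_1e^(-2t)sin(t) + 2c_1e^(-2t)cos(t) + 2c_2e^(-2t)sin(t) + 3c_2e^(-2t)cos(t), x_2(t) = c_1e^(-2t)sin(t) - c_1e^(-2t)cos(t) - c_2e^(-2t)sin(t) - c_2e^(-2t)cos(t)

Coefficient matrix A = [[3, 13], [-2, -7]].
Characteristic polynomial det(A - λI) = λ^2 + 4λ + 5 = 0.
Eigenvalues λ = -2 ± i (complex conjugate pair).
For λ=-2+i: an eigenvector is (2,-1) - i(-3,1) = (2 + 3i, -1 - i).
A real fundamental pair from Re and Im of e^((-2+i)t)v: X_1 = e^(-2t)(cos(t)·(2,-1) + sin(t)·(-3,1)), X_2 = e^(-2t)(sin(t)·(2,-1) - cos(t)·(-3,1)).
General solution: c_1X_1 + c_2X_2.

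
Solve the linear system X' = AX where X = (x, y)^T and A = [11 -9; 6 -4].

x(t) = -3K_1e^(5t) + K_2e^(2t), y(t) = -2K_1e^(5t) + K_2e^(2t)

Coefficient matrix A = [[11, -9], [6, -4]].
Characteristic polynomial det(A - λI) = λ^2 - 7λ + 10 = 0.
Eigenvalues λ = 5, 2.
For λ=5: (A-λI) row 1 is [6, -9], so an eigenvector is (-3, -2).
For λ=2: (A-λI) row 1 is [9, -9], so an eigenvector is (1, 1).
General solution: K_1e^(5t)(-3,-2) + K_2e^(2t)(1,1).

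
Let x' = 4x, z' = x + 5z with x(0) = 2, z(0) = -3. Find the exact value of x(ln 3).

162

A = [[4,0],[1,5]]; eigenvalues λ = 4, 5.
Eigenvectors: (1,-1) for λ=4, (0,1) for λ=5.
From the initial condition, c_1 = 2, c_2 = -1.
x(ln 3) = (2)(3^4)(1) + (-1)(3^5)(0) = 162.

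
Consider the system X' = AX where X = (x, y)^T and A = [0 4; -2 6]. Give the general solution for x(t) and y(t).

Coefficient matrix A = [[0, 4], [-2, 6]].
Characteristic polynomial det(A - λI) = λ^2 - 6λ + 8 = 0.
Eigenvalues λ = 2, 4.
For λ=2: (A-λI) row 1 is [-2, 4], so an eigenvector is (2, 1).
For λ=4: (A-λI) row 1 is [-4, 4], so an eigenvector is (-1, -1).
General solution: K_1e^(2t)(2,1) + K_2e^(4t)(-1,-1).

x(t) = 2K_1e^(2t) - K_2e^(4t), y(t) = K_1e^(2t) - K_2e^(4t)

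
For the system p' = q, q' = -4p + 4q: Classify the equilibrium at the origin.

A = [[0,1],[-4,4]]; det(A-λI) = λ^2 - 4λ + 4.
repeated λ = 2 with a single eigenvector.

unstable improper node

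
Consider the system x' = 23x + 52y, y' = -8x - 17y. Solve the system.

x(t) = 2C_1e^(3t)sin(4t) + 3C_1e^(3t)cos(4t) + 3C_2e^(3t)sin(4t) - 2C_2e^(3t)cos(4t), y(t) = -C_1e^(3t)sin(4t) - C_1e^(3t)cos(4t) - C_2e^(3t)sin(4t) + C_2e^(3t)cos(4t)

Coefficient matrix A = [[23, 52], [-8, -17]].
Characteristic polynomial det(A - λI) = λ^2 - 6λ + 25 = 0.
Eigenvalues λ = 3 ± 4i (complex conjugate pair).
For λ=3+4i: an eigenvector is (3,-1) - i(2,-1) = (3 - 2i, -1 + i).
A real fundamental pair from Re and Im of e^((3+4i)t)v: X_1 = e^(3t)(cos(4t)·(3,-1) + sin(4t)·(2,-1)), X_2 = e^(3t)(sin(4t)·(3,-1) - cos(4t)·(2,-1)).
General solution: C_1X_1 + C_2X_2.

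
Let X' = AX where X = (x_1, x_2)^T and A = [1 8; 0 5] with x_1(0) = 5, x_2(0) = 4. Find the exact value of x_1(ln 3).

1935

A = [[1,8],[0,5]]; eigenvalues λ = 5, 1.
Eigenvectors: (-2,-1) for λ=5, (-1,0) for λ=1.
From the initial condition, c_1 = -4, c_2 = 3.
x_1(ln 3) = (-4)(3^5)(-2) + (3)(3^1)(-1) = 1935.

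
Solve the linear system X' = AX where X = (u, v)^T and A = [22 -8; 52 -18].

u(t) = -C_1e^(2t)sin(4t) - C_1e^(2t)cos(4t) - C_2e^(2t)sin(4t) + C_2e^(2t)cos(4t), v(t) = -3C_1e^(2t)sin(4t) - 2C_1e^(2t)cos(4t) - 2C_2e^(2t)sin(4t) + 3C_2e^(2t)cos(4t)

Coefficient matrix A = [[22, -8], [52, -18]].
Characteristic polynomial det(A - λI) = λ^2 - 4λ + 20 = 0.
Eigenvalues λ = 2 ± 4i (complex conjugate pair).
For λ=2+4i: an eigenvector is (-1,-2) - i(-1,-3) = (-1 + i, -2 + 3i).
A real fundamental pair from Re and Im of e^((2+4i)t)v: X_1 = e^(2t)(cos(4t)·(-1,-2) + sin(4t)·(-1,-3)), X_2 = e^(2t)(sin(4t)·(-1,-2) - cos(4t)·(-1,-3)).
General solution: C_1X_1 + C_2X_2.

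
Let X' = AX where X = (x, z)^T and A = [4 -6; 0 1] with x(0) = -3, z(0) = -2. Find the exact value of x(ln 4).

240

A = [[4,-6],[0,1]]; eigenvalues λ = 1, 4.
Eigenvectors: (2,1) for λ=1, (1,0) for λ=4.
From the initial condition, c_1 = -2, c_2 = 1.
x(ln 4) = (-2)(4^1)(2) + (1)(4^4)(1) = 240.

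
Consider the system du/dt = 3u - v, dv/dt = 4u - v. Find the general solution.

u(t) = K_1e^(t) + K_2te^(t) + 2K_2e^(t), v(t) = 2K_1e^(t) + 2K_2te^(t) + 3K_2e^(t)

Coefficient matrix A = [[3, -1], [4, -1]].
Characteristic polynomial det(A - λI) = λ^2 - 2λ + 1 = 0.
Single eigenvalue λ = 1 with algebraic multiplicity 2.
Eigenvector v = (1,2); generalized eigenvector w with (A-λI)w=v is (2,3).
General solution: e^(t)[K_1·v + K_2·(t·v + w)].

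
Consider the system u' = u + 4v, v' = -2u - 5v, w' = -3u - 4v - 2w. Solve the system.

u(t) = -C_1e^(-3t) - 2C_2e^(-t), v(t) = C_1e^(-3t) + C_2e^(-t), w(t) = C_1e^(-3t) + 2C_2e^(-t) + C_3e^(-2t)

Coefficient matrix A = [[1, 4, 0], [-2, -5, 0], [-3, -4, -2]].
det(A - λI) = 0 gives eigenvalues λ = -3, -1, -2.
For λ=-3: eigenvector (-1,1,1).
For λ=-1: eigenvector (-2,1,2).
For λ=-2: eigenvector (0,0,1).
General solution: C_1e^(-3t)(-1,1,1) + C_2e^(-t)(-2,1,2) + C_3e^(-2t)(0,0,1).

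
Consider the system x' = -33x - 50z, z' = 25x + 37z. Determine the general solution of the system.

Coefficient matrix A = [[-33, -50], [25, 37]].
Characteristic polynomial det(A - λI) = λ^2 - 4λ + 29 = 0.
Eigenvalues λ = 2 ± 5i (complex conjugate pair).
For λ=2+5i: an eigenvector is (1,-1) - i(3,-2) = (1 - 3i, -1 + 2i).
A real fundamental pair from Re and Im of e^((2+5i)t)v: X_1 = e^(2t)(cos(5t)·(1,-1) + sin(5t)·(3,-2)), X_2 = e^(2t)(sin(5t)·(1,-1) - cos(5t)·(3,-2)).
General solution: K_1X_1 + K_2X_2.

x(t) = 3K_1e^(2t)sin(5t) + K_1e^(2t)cos(5t) + K_2e^(2t)sin(5t) - 3K_2e^(2t)cos(5t), z(t) = -2K_1e^(2t)sin(5t) - K_1e^(2t)cos(5t) - K_2e^(2t)sin(5t) + 2K_2e^(2t)cos(5t)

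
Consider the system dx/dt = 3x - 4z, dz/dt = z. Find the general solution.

x(t) = -2K_1e^(t) - K_2e^(3t), z(t) = -K_1e^(t)

Coefficient matrix A = [[3, -4], [0, 1]].
Characteristic polynomial det(A - λI) = λ^2 - 4λ + 3 = 0.
Eigenvalues λ = 1, 3.
For λ=1: (A-λI) row 1 is [2, -4], so an eigenvector is (-2, -1).
For λ=3: (A-λI) row 1 is [0, -4], so an eigenvector is (-1, 0).
General solution: K_1e^(t)(-2,-1) + K_2e^(3t)(-1,0).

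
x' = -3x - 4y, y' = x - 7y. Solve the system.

Coefficient matrix A = [[-3, -4], [1, -7]].
Characteristic polynomial det(A - λI) = λ^2 + 10λ + 25 = 0.
Single eigenvalue λ = -5 with algebraic multiplicity 2.
Eigenvector v = (2,1); generalized eigenvector w with (A-λI)w=v is (1,0).
General solution: e^(-5t)[K_1·v + K_2·(t·v + w)].

x(t) = 2K_1e^(-5t) + 2K_2te^(-5t) + K_2e^(-5t), y(t) = K_1e^(-5t) + K_2te^(-5t)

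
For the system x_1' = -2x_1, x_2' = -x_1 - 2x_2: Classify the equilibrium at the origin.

A = [[-2,0],[-1,-2]]; det(A-λI) = λ^2 + 4λ + 4.
repeated λ = -2 with a single eigenvector.

stable improper node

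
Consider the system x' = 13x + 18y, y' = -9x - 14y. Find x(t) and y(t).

Coefficient matrix A = [[13, 18], [-9, -14]].
Characteristic polynomial det(A - λI) = λ^2 + λ - 20 = 0.
Eigenvalues λ = -5, 4.
For λ=-5: (A-λI) row 1 is [18, 18], so an eigenvector is (-1, 1).
For λ=4: (A-λI) row 1 is [9, 18], so an eigenvector is (-2, 1).
General solution: K_1e^(-5t)(-1,1) + K_2e^(4t)(-2,1).

x(t) = -K_1e^(-5t) - 2K_2e^(4t), y(t) = K_1e^(-5t) + K_2e^(4t)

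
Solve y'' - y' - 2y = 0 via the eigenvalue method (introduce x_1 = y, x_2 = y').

Let x_1 = y, x_2 = y'. Then x_1' = x_2 and x_2' = 2x_1 + x_2.
A = [[0,1],[2,1]]; det(A-λI) = λ^2 - λ - 2.
Eigenvalues λ = 2, -1 with eigenvectors (1,2), (1,-1).

y(t) = C_1e^(2t) + C_2e^(-t)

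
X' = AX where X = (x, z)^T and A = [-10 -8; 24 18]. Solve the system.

Coefficient matrix A = [[-10, -8], [24, 18]].
Characteristic polynomial det(A - λI) = λ^2 - 8λ + 12 = 0.
Eigenvalues λ = 6, 2.
For λ=6: (A-λI) row 1 is [-16, -8], so an eigenvector is (-1, 2).
For λ=2: (A-λI) row 1 is [-12, -8], so an eigenvector is (-2, 3).
General solution: K_1e^(6t)(-1,2) + K_2e^(2t)(-2,3).

x(t) = -K_1e^(6t) - 2K_2e^(2t), z(t) = 2K_1e^(6t) + 3K_2e^(2t)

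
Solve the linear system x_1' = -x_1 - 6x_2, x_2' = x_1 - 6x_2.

x_1(t) = 2c_1e^(-4t) + 3c_2e^(-3t), x_2(t) = c_1e^(-4t) + c_2e^(-3t)

Coefficient matrix A = [[-1, -6], [1, -6]].
Characteristic polynomial det(A - λI) = λ^2 + 7λ + 12 = 0.
Eigenvalues λ = -4, -3.
For λ=-4: (A-λI) row 1 is [3, -6], so an eigenvector is (2, 1).
For λ=-3: (A-λI) row 1 is [2, -6], so an eigenvector is (3, 1).
General solution: c_1e^(-4t)(2,1) + c_2e^(-3t)(3,1).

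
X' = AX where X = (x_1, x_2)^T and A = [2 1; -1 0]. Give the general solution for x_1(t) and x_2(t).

x_1(t) = K_1e^(t) + K_2te^(t) + 2K_2e^(t), x_2(t) = -K_1e^(t) - K_2te^(t) - K_2e^(t)

Coefficient matrix A = [[2, 1], [-1, 0]].
Characteristic polynomial det(A - λI) = λ^2 - 2λ + 1 = 0.
Single eigenvalue λ = 1 with algebraic multiplicity 2.
Eigenvector v = (1,-1); generalized eigenvector w with (A-λI)w=v is (2,-1).
General solution: e^(t)[K_1·v + K_2·(t·v + w)].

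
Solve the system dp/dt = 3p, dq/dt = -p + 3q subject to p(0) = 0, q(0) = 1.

Coefficient matrix A = [[3, 0], [-1, 3]].
Characteristic polynomial det(A - λI) = λ^2 - 6λ + 9 = 0.
Single eigenvalue λ = 3 with algebraic multiplicity 2.
Eigenvector v = (0,1); generalized eigenvector w with (A-λI)w=v is (-1,-3).
General solution: e^(3t)[C_1·v + C_2·(t·v + w)].
Applying p(0)=0, q(0)=1 gives C_1=1, C_2=0.

p(t) = 0, q(t) = e^(3t)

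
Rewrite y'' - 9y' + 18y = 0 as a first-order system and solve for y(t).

Let x_1 = y, x_2 = y'. Then x_1' = x_2 and x_2' = -18x_1 + 9x_2.
A = [[0,1],[-18,9]]; det(A-λI) = λ^2 - 9λ + 18.
Eigenvalues λ = 6, 3 with eigenvectors (1,6), (1,3).

y(t) = K_1e^(6t) + K_2e^(3t)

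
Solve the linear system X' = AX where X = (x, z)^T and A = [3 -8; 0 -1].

Coefficient matrix A = [[3, -8], [0, -1]].
Characteristic polynomial det(A - λI) = λ^2 - 2λ - 3 = 0.
Eigenvalues λ = -1, 3.
For λ=-1: (A-λI) row 1 is [4, -8], so an eigenvector is (-2, -1).
For λ=3: (A-λI) row 1 is [0, -8], so an eigenvector is (-1, 0).
General solution: c_1e^(-t)(-2,-1) + c_2e^(3t)(-1,0).

x(t) = -2c_1e^(-t) - c_2e^(3t), z(t) = -c_1e^(-t)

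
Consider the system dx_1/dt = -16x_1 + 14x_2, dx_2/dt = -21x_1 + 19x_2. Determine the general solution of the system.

Coefficient matrix A = [[-16, 14], [-21, 19]].
Characteristic polynomial det(A - λI) = λ^2 - 3λ - 10 = 0.
Eigenvalues λ = -2, 5.
For λ=-2: (A-λI) row 1 is [-14, 14], so an eigenvector is (-1, -1).
For λ=5: (A-λI) row 1 is [-21, 14], so an eigenvector is (2, 3).
General solution: C_1e^(-2t)(-1,-1) + C_2e^(5t)(2,3).

x_1(t) = -C_1e^(-2t) + 2C_2e^(5t), x_2(t) = -C_1e^(-2t) + 3C_2e^(5t)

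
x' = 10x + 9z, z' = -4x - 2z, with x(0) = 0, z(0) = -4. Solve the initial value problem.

x(t) = -36te^(4t), z(t) = 24te^(4t) - 4e^(4t)

Coefficient matrix A = [[10, 9], [-4, -2]].
Characteristic polynomial det(A - λI) = λ^2 - 8λ + 16 = 0.
Single eigenvalue λ = 4 with algebraic multiplicity 2.
Eigenvector v = (-3,2); generalized eigenvector w with (A-λI)w=v is (-2,1).
General solution: e^(4t)[C_1·v + C_2·(t·v + w)].
Applying x(0)=0, z(0)=-4 gives C_1=-8, C_2=12.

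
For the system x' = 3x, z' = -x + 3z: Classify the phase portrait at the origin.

unstable improper node

A = [[3,0],[-1,3]]; det(A-λI) = λ^2 - 6λ + 9.
repeated λ = 3 with a single eigenvector.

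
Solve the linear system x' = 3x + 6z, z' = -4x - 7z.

x(t) = -3K_1e^(-t) - K_2e^(-3t), z(t) = 2K_1e^(-t) + K_2e^(-3t)

Coefficient matrix A = [[3, 6], [-4, -7]].
Characteristic polynomial det(A - λI) = λ^2 + 4λ + 3 = 0.
Eigenvalues λ = -1, -3.
For λ=-1: (A-λI) row 1 is [4, 6], so an eigenvector is (-3, 2).
For λ=-3: (A-λI) row 1 is [6, 6], so an eigenvector is (-1, 1).
General solution: K_1e^(-t)(-3,2) + K_2e^(-3t)(-1,1).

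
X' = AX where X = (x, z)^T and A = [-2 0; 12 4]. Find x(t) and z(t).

Coefficient matrix A = [[-2, 0], [12, 4]].
Characteristic polynomial det(A - λI) = λ^2 - 2λ - 8 = 0.
Eigenvalues λ = 4, -2.
For λ=4: (A-λI) row 1 is [-6, 0], so an eigenvector is (0, 1).
For λ=-2: (A-λI) row 2 is [12, 6], so an eigenvector is (1, -2).
General solution: K_1e^(4t)(0,1) + K_2e^(-2t)(1,-2).

x(t) = K_2e^(-2t), z(t) = K_1e^(4t) - 2K_2e^(-2t)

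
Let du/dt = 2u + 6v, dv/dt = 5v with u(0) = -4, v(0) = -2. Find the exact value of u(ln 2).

-128

A = [[2,6],[0,5]]; eigenvalues λ = 5, 2.
Eigenvectors: (-2,-1) for λ=5, (-1,0) for λ=2.
From the initial condition, c_1 = 2, c_2 = 0.
u(ln 2) = (2)(2^5)(-2) + (0)(2^2)(-1) = -128.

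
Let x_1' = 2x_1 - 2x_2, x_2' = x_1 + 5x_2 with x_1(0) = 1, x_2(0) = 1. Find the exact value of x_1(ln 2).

-16

A = [[2,-2],[1,5]]; eigenvalues λ = 4, 3.
Eigenvectors: (1,-1) for λ=4, (2,-1) for λ=3.
From the initial condition, c_1 = -3, c_2 = 2.
x_1(ln 2) = (-3)(2^4)(1) + (2)(2^3)(2) = -16.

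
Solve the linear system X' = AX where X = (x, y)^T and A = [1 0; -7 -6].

Coefficient matrix A = [[1, 0], [-7, -6]].
Characteristic polynomial det(A - λI) = λ^2 + 5λ - 6 = 0.
Eigenvalues λ = -6, 1.
For λ=-6: (A-λI) row 1 is [7, 0], so an eigenvector is (0, -1).
For λ=1: (A-λI) row 2 is [-7, -7], so an eigenvector is (-1, 1).
General solution: c_1e^(-6t)(0,-1) + c_2e^(t)(-1,1).

x(t) = -c_2e^(t), y(t) = -c_1e^(-6t) + c_2e^(t)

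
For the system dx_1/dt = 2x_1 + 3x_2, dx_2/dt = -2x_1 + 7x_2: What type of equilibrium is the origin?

A = [[2,3],[-2,7]]; det(A-λI) = λ^2 - 9λ + 20.
λ = 4, 5: both positive.

unstable node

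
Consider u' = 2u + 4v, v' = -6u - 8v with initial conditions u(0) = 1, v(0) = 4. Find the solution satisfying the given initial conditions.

Coefficient matrix A = [[2, 4], [-6, -8]].
Characteristic polynomial det(A - λI) = λ^2 + 6λ + 8 = 0.
Eigenvalues λ = -4, -2.
For λ=-4: (A-λI) row 1 is [6, 4], so an eigenvector is (-2, 3).
For λ=-2: (A-λI) row 1 is [4, 4], so an eigenvector is (1, -1).
General solution: c_1e^(-4t)(-2,3) + c_2e^(-2t)(1,-1).
Applying u(0)=1, v(0)=4 gives c_1=5, c_2=11.

u(t) = 11e^(-2t) - 10e^(-4t), v(t) = -11e^(-2t) + 15e^(-4t)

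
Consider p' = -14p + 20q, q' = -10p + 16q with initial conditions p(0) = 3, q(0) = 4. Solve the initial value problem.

Coefficient matrix A = [[-14, 20], [-10, 16]].
Characteristic polynomial det(A - λI) = λ^2 - 2λ - 24 = 0.
Eigenvalues λ = -4, 6.
For λ=-4: (A-λI) row 1 is [-10, 20], so an eigenvector is (-2, -1).
For λ=6: (A-λI) row 1 is [-20, 20], so an eigenvector is (1, 1).
General solution: C_1e^(-4t)(-2,-1) + C_2e^(6t)(1,1).
Applying p(0)=3, q(0)=4 gives C_1=1, C_2=5.

p(t) = 5e^(6t) - 2e^(-4t), q(t) = 5e^(6t) - e^(-4t)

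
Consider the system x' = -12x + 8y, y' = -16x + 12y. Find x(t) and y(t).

Coefficient matrix A = [[-12, 8], [-16, 12]].
Characteristic polynomial det(A - λI) = λ^2 - 16 = 0.
Eigenvalues λ = -4, 4.
For λ=-4: (A-λI) row 1 is [-8, 8], so an eigenvector is (-1, -1).
For λ=4: (A-λI) row 1 is [-16, 8], so an eigenvector is (-1, -2).
General solution: C_1e^(-4t)(-1,-1) + C_2e^(4t)(-1,-2).

x(t) = -C_1e^(-4t) - C_2e^(4t), y(t) = -C_1e^(-4t) - 2C_2e^(4t)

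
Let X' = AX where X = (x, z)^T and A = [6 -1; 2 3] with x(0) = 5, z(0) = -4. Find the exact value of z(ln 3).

A = [[6,-1],[2,3]]; eigenvalues λ = 5, 4.
Eigenvectors: (1,1) for λ=5, (-1,-2) for λ=4.
From the initial condition, c_1 = 14, c_2 = 9.
z(ln 3) = (14)(3^5)(1) + (9)(3^4)(-2) = 1944.

1944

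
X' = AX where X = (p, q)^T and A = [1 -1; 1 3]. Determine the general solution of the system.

Coefficient matrix A = [[1, -1], [1, 3]].
Characteristic polynomial det(A - λI) = λ^2 - 4λ + 4 = 0.
Single eigenvalue λ = 2 with algebraic multiplicity 2.
Eigenvector v = (1,-1); generalized eigenvector w with (A-λI)w=v is (1,-2).
General solution: e^(2t)[C_1·v + C_2·(t·v + w)].

p(t) = C_1e^(2t) + C_2te^(2t) + C_2e^(2t), q(t) = -C_1e^(2t) - C_2te^(2t) - 2C_2e^(2t)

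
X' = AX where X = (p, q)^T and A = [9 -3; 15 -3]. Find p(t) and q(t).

p(t) = K_1e^(3t)cos(3t) + K_2e^(3t)sin(3t), q(t) = K_1e^(3t)sin(3t) + 2K_1e^(3t)cos(3t) + 2K_2e^(3t)sin(3t) - K_2e^(3t)cos(3t)

Coefficient matrix A = [[9, -3], [15, -3]].
Characteristic polynomial det(A - λI) = λ^2 - 6λ + 18 = 0.
Eigenvalues λ = 3 ± 3i (complex conjugate pair).
For λ=3+3i: an eigenvector is (1,2) - i(0,1) = (1, 2 - i).
A real fundamental pair from Re and Im of e^((3+3i)t)v: X_1 = e^(3t)(cos(3t)·(1,2) + sin(3t)·(0,1)), X_2 = e^(3t)(sin(3t)·(1,2) - cos(3t)·(0,1)).
General solution: K_1X_1 + K_2X_2.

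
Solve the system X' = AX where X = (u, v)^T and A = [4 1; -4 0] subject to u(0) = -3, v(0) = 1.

u(t) = -5te^(2t) - 3e^(2t), v(t) = 10te^(2t) + e^(2t)

Coefficient matrix A = [[4, 1], [-4, 0]].
Characteristic polynomial det(A - λI) = λ^2 - 4λ + 4 = 0.
Single eigenvalue λ = 2 with algebraic multiplicity 2.
Eigenvector v = (1,-2); generalized eigenvector w with (A-λI)w=v is (-1,3).
General solution: e^(2t)[K_1·v + K_2·(t·v + w)].
Applying u(0)=-3, v(0)=1 gives K_1=-8, K_2=-5.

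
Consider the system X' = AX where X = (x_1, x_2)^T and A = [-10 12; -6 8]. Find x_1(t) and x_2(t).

x_1(t) = K_1e^(2t) + 2K_2e^(-4t), x_2(t) = K_1e^(2t) + K_2e^(-4t)

Coefficient matrix A = [[-10, 12], [-6, 8]].
Characteristic polynomial det(A - λI) = λ^2 + 2λ - 8 = 0.
Eigenvalues λ = 2, -4.
For λ=2: (A-λI) row 1 is [-12, 12], so an eigenvector is (1, 1).
For λ=-4: (A-λI) row 1 is [-6, 12], so an eigenvector is (2, 1).
General solution: K_1e^(2t)(1,1) + K_2e^(-4t)(2,1).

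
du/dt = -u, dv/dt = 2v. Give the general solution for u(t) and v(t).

Coefficient matrix A = [[-1, 0], [0, 2]].
Characteristic polynomial det(A - λI) = λ^2 - λ - 2 = 0.
Eigenvalues λ = 2, -1.
For λ=2: (A-λI) row 1 is [-3, 0], so an eigenvector is (0, -1).
For λ=-1: (A-λI) row 2 is [0, 3], so an eigenvector is (1, 0).
General solution: C_1e^(2t)(0,-1) + C_2e^(-t)(1,0).

u(t) = C_2e^(-t), v(t) = -C_1e^(2t)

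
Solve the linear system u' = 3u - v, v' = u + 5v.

u(t) = -c_1e^(4t) - c_2te^(4t) - 2c_2e^(4t), v(t) = c_1e^(4t) + c_2te^(4t) + 3c_2e^(4t)

Coefficient matrix A = [[3, -1], [1, 5]].
Characteristic polynomial det(A - λI) = λ^2 - 8λ + 16 = 0.
Single eigenvalue λ = 4 with algebraic multiplicity 2.
Eigenvector v = (-1,1); generalized eigenvector w with (A-λI)w=v is (-2,3).
General solution: e^(4t)[c_1·v + c_2·(t·v + w)].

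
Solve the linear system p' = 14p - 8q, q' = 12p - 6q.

p(t) = -2c_1e^(2t) - c_2e^(6t), q(t) = -3c_1e^(2t) - c_2e^(6t)

Coefficient matrix A = [[14, -8], [12, -6]].
Characteristic polynomial det(A - λI) = λ^2 - 8λ + 12 = 0.
Eigenvalues λ = 2, 6.
For λ=2: (A-λI) row 1 is [12, -8], so an eigenvector is (-2, -3).
For λ=6: (A-λI) row 1 is [8, -8], so an eigenvector is (-1, -1).
General solution: c_1e^(2t)(-2,-3) + c_2e^(6t)(-1,-1).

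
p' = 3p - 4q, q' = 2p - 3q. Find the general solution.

Coefficient matrix A = [[3, -4], [2, -3]].
Characteristic polynomial det(A - λI) = λ^2 - 1 = 0.
Eigenvalues λ = -1, 1.
For λ=-1: (A-λI) row 1 is [4, -4], so an eigenvector is (-1, -1).
For λ=1: (A-λI) row 1 is [2, -4], so an eigenvector is (-2, -1).
General solution: K_1e^(-t)(-1,-1) + K_2e^(t)(-2,-1).

p(t) = -K_1e^(-t) - 2K_2e^(t), q(t) = -K_1e^(-t) - K_2e^(t)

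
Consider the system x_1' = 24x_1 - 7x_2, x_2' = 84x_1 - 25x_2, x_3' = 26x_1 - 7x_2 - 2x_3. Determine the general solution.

Coefficient matrix A = [[24, -7, 0], [84, -25, 0], [26, -7, -2]].
det(A - λI) = 0 gives eigenvalues λ = 3, -2, -4.
For λ=3: eigenvector (1,3,1).
For λ=-2: eigenvector (0,0,1).
For λ=-4: eigenvector (1,4,1).
General solution: c_1e^(3t)(1,3,1) + c_2e^(-2t)(0,0,1) + c_3e^(-4t)(1,4,1).

x_1(t) = c_1e^(3t) + c_3e^(-4t), x_2(t) = 3c_1e^(3t) + 4c_3e^(-4t), x_3(t) = c_1e^(3t) + c_2e^(-2t) + c_3e^(-4t)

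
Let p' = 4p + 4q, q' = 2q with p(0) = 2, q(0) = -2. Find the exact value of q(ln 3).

-18

A = [[4,4],[0,2]]; eigenvalues λ = 2, 4.
Eigenvectors: (2,-1) for λ=2, (1,0) for λ=4.
From the initial condition, c_1 = 2, c_2 = -2.
q(ln 3) = (2)(3^2)(-1) + (-2)(3^4)(0) = -18.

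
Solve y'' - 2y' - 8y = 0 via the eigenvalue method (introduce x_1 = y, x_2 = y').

Let x_1 = y, x_2 = y'. Then x_1' = x_2 and x_2' = 8x_1 + 2x_2.
A = [[0,1],[8,2]]; det(A-λI) = λ^2 - 2λ - 8.
Eigenvalues λ = -2, 4 with eigenvectors (1,-2), (1,4).

y(t) = c_1e^(-2t) + c_2e^(4t)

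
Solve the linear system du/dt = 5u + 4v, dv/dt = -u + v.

Coefficient matrix A = [[5, 4], [-1, 1]].
Characteristic polynomial det(A - λI) = λ^2 - 6λ + 9 = 0.
Single eigenvalue λ = 3 with algebraic multiplicity 2.
Eigenvector v = (-2,1); generalized eigenvector w with (A-λI)w=v is (1,-1).
General solution: e^(3t)[c_1·v + c_2·(t·v + w)].

u(t) = -2c_1e^(3t) - 2c_2te^(3t) + c_2e^(3t), v(t) = c_1e^(3t) + c_2te^(3t) - c_2e^(3t)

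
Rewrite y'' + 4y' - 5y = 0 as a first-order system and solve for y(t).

Let x_1 = y, x_2 = y'. Then x_1' = x_2 and x_2' = 5x_1 - 4x_2.
A = [[0,1],[5,-4]]; det(A-λI) = λ^2 + 4λ - 5.
Eigenvalues λ = -5, 1 with eigenvectors (1,-5), (1,1).

y(t) = c_1e^(-5t) + c_2e^(t)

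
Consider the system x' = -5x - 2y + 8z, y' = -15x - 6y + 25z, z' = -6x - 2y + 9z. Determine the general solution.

Coefficient matrix A = [[-5, -2, 8], [-15, -6, 25], [-6, -2, 9]].
det(A - λI) = 0 gives eigenvalues λ = -1, -2, 1.
For λ=-1: eigenvector (1,2,1).
For λ=-2: eigenvector (2,5,2).
For λ=1: eigenvector (-1,-5,-2).
General solution: C_1e^(-t)(1,2,1) + C_2e^(-2t)(2,5,2) + C_3e^(t)(-1,-5,-2).

x(t) = C_1e^(-t) + 2C_2e^(-2t) - C_3e^(t), y(t) = 2C_1e^(-t) + 5C_2e^(-2t) - 5C_3e^(t), z(t) = C_1e^(-t) + 2C_2e^(-2t) - 2C_3e^(t)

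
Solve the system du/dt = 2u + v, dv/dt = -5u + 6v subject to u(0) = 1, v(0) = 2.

Coefficient matrix A = [[2, 1], [-5, 6]].
Characteristic polynomial det(A - λI) = λ^2 - 8λ + 17 = 0.
Eigenvalues λ = 4 ± i (complex conjugate pair).
For λ=4+i: an eigenvector is (0,1) - i(1,2) = (0 - i, 1 - 2i).
A real fundamental pair from Re and Im of e^((4+i)t)v: X_1 = e^(4t)(cos(t)·(0,1) + sin(t)·(1,2)), X_2 = e^(4t)(sin(t)·(0,1) - cos(t)·(1,2)).
General solution: c_1X_1 + c_2X_2.
Applying u(0)=1, v(0)=2 gives c_1=0, c_2=-1.

u(t) = e^(4t)cos(t), v(t) = -e^(4t)sin(t) + 2e^(4t)cos(t)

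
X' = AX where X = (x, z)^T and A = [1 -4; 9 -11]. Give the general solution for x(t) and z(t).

x(t) = -2C_1e^(-5t) - 2C_2te^(-5t) + C_2e^(-5t), z(t) = -3C_1e^(-5t) - 3C_2te^(-5t) + 2C_2e^(-5t)

Coefficient matrix A = [[1, -4], [9, -11]].
Characteristic polynomial det(A - λI) = λ^2 + 10λ + 25 = 0.
Single eigenvalue λ = -5 with algebraic multiplicity 2.
Eigenvector v = (-2,-3); generalized eigenvector w with (A-λI)w=v is (1,2).
General solution: e^(-5t)[C_1·v + C_2·(t·v + w)].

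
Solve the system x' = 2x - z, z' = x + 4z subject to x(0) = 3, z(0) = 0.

Coefficient matrix A = [[2, -1], [1, 4]].
Characteristic polynomial det(A - λI) = λ^2 - 6λ + 9 = 0.
Single eigenvalue λ = 3 with algebraic multiplicity 2.
Eigenvector v = (-1,1); generalized eigenvector w with (A-λI)w=v is (1,0).
General solution: e^(3t)[K_1·v + K_2·(t·v + w)].
Applying x(0)=3, z(0)=0 gives K_1=0, K_2=3.

x(t) = -3te^(3t) + 3e^(3t), z(t) = 3te^(3t)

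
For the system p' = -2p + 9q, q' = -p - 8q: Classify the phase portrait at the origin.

A = [[-2,9],[-1,-8]]; det(A-λI) = λ^2 + 10λ + 25.
repeated λ = -5 with a single eigenvector.

stable improper node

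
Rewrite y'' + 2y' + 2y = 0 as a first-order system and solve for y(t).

Let x_1 = y, x_2 = y'. Then x_1' = x_2 and x_2' = -2x_1 - 2x_2.
A = [[0,1],[-2,-2]]; det(A-λI) = λ^2 + 2λ + 2.
Eigenvalues λ = -1 ± i.

y(t) = K_1e^(-t)cos(t) + K_2e^(-t)sin(t)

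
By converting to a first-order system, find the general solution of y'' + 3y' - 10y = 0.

Let x_1 = y, x_2 = y'. Then x_1' = x_2 and x_2' = 10x_1 - 3x_2.
A = [[0,1],[10,-3]]; det(A-λI) = λ^2 + 3λ - 10.
Eigenvalues λ = -5, 2 with eigenvectors (1,-5), (1,2).

y(t) = K_1e^(-5t) + K_2e^(2t)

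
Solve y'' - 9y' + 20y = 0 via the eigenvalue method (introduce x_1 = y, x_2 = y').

Let x_1 = y, x_2 = y'. Then x_1' = x_2 and x_2' = -20x_1 + 9x_2.
A = [[0,1],[-20,9]]; det(A-λI) = λ^2 - 9λ + 20.
Eigenvalues λ = 5, 4 with eigenvectors (1,5), (1,4).

y(t) = K_1e^(5t) + K_2e^(4t)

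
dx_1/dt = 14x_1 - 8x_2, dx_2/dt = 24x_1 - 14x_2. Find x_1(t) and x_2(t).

Coefficient matrix A = [[14, -8], [24, -14]].
Characteristic polynomial det(A - λI) = λ^2 - 4 = 0.
Eigenvalues λ = -2, 2.
For λ=-2: (A-λI) row 1 is [16, -8], so an eigenvector is (-1, -2).
For λ=2: (A-λI) row 1 is [12, -8], so an eigenvector is (-2, -3).
General solution: K_1e^(-2t)(-1,-2) + K_2e^(2t)(-2,-3).

x_1(t) = -K_1e^(-2t) - 2K_2e^(2t), x_2(t) = -2K_1e^(-2t) - 3K_2e^(2t)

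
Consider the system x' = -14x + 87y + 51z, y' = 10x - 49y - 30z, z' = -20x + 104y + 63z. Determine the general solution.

x(t) = 3K_1e^(-4t) - K_2e^(t) + 3K_3e^(3t), y(t) = -2K_1e^(-4t) + K_2e^(t), z(t) = 4K_1e^(-4t) - 2K_2e^(t) + K_3e^(3t)

Coefficient matrix A = [[-14, 87, 51], [10, -49, -30], [-20, 104, 63]].
det(A - λI) = 0 gives eigenvalues λ = -4, 1, 3.
For λ=-4: eigenvector (3,-2,4).
For λ=1: eigenvector (-1,1,-2).
For λ=3: eigenvector (3,0,1).
General solution: K_1e^(-4t)(3,-2,4) + K_2e^(t)(-1,1,-2) + K_3e^(3t)(3,0,1).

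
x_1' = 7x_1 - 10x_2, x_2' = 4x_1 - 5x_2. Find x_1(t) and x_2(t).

x_1(t) = -K_1e^(t)sin(2t) - 2K_1e^(t)cos(2t) - 2K_2e^(t)sin(2t) + K_2e^(t)cos(2t), x_2(t) = -K_1e^(t)sin(2t) - K_1e^(t)cos(2t) - K_2e^(t)sin(2t) + K_2e^(t)cos(2t)

Coefficient matrix A = [[7, -10], [4, -5]].
Characteristic polynomial det(A - λI) = λ^2 - 2λ + 5 = 0.
Eigenvalues λ = 1 ± 2i (complex conjugate pair).
For λ=1+2i: an eigenvector is (-2,-1) - i(-1,-1) = (-2 + i, -1 + i).
A real fundamental pair from Re and Im of e^((1+2i)t)v: X_1 = e^(t)(cos(2t)·(-2,-1) + sin(2t)·(-1,-1)), X_2 = e^(t)(sin(2t)·(-2,-1) - cos(2t)·(-1,-1)).
General solution: K_1X_1 + K_2X_2.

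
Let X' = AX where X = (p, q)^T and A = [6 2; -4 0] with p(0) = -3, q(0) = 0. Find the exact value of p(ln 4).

-1488

A = [[6,2],[-4,0]]; eigenvalues λ = 2, 4.
Eigenvectors: (-1,2) for λ=2, (1,-1) for λ=4.
From the initial condition, c_1 = -3, c_2 = -6.
p(ln 4) = (-3)(4^2)(-1) + (-6)(4^4)(1) = -1488.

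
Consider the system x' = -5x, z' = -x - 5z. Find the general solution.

Coefficient matrix A = [[-5, 0], [-1, -5]].
Characteristic polynomial det(A - λI) = λ^2 + 10λ + 25 = 0.
Single eigenvalue λ = -5 with algebraic multiplicity 2.
Eigenvector v = (0,-1); generalized eigenvector w with (A-λI)w=v is (1,-3).
General solution: e^(-5t)[K_1·v + K_2·(t·v + w)].

x(t) = K_2e^(-5t), z(t) = -K_1e^(-5t) - K_2te^(-5t) - 3K_2e^(-5t)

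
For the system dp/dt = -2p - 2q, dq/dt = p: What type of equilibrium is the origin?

stable spiral

A = [[-2,-2],[1,0]]; det(A-λI) = λ^2 + 2λ + 2.
λ = -1 ± i: negative real part.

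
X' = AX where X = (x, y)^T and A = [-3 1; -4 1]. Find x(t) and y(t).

x(t) = C_1e^(-t) + C_2te^(-t) + C_2e^(-t), y(t) = 2C_1e^(-t) + 2C_2te^(-t) + 3C_2e^(-t)

Coefficient matrix A = [[-3, 1], [-4, 1]].
Characteristic polynomial det(A - λI) = λ^2 + 2λ + 1 = 0.
Single eigenvalue λ = -1 with algebraic multiplicity 2.
Eigenvector v = (1,2); generalized eigenvector w with (A-λI)w=v is (1,3).
General solution: e^(-t)[C_1·v + C_2·(t·v + w)].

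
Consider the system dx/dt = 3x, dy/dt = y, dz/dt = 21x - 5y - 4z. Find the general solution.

Coefficient matrix A = [[3, 0, 0], [0, 1, 0], [21, -5, -4]].
det(A - λI) = 0 gives eigenvalues λ = 1, 3, -4.
For λ=1: eigenvector (0,1,-1).
For λ=3: eigenvector (1,0,3).
For λ=-4: eigenvector (0,0,1).
General solution: c_1e^(t)(0,1,-1) + c_2e^(3t)(1,0,3) + c_3e^(-4t)(0,0,1).

x(t) = c_2e^(3t), y(t) = c_1e^(t), z(t) = -c_1e^(t) + 3c_2e^(3t) + c_3e^(-4t)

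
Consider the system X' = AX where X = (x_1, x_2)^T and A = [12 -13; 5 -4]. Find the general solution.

x_1(t) = 2K_1e^(4t)sin(t) - 3K_1e^(4t)cos(t) - 3K_2e^(4t)sin(t) - 2K_2e^(4t)cos(t), x_2(t) = K_1e^(4t)sin(t) - 2K_1e^(4t)cos(t) - 2K_2e^(4t)sin(t) - K_2e^(4t)cos(t)

Coefficient matrix A = [[12, -13], [5, -4]].
Characteristic polynomial det(A - λI) = λ^2 - 8λ + 17 = 0.
Eigenvalues λ = 4 ± i (complex conjugate pair).
For λ=4+i: an eigenvector is (-3,-2) - i(2,1) = (-3 - 2i, -2 - i).
A real fundamental pair from Re and Im of e^((4+i)t)v: X_1 = e^(4t)(cos(t)·(-3,-2) + sin(t)·(2,1)), X_2 = e^(4t)(sin(t)·(-3,-2) - cos(t)·(2,1)).
General solution: K_1X_1 + K_2X_2.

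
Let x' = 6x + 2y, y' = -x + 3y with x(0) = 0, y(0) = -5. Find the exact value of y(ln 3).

A = [[6,2],[-1,3]]; eigenvalues λ = 5, 4.
Eigenvectors: (-2,1) for λ=5, (1,-1) for λ=4.
From the initial condition, c_1 = 5, c_2 = 10.
y(ln 3) = (5)(3^5)(1) + (10)(3^4)(-1) = 405.

405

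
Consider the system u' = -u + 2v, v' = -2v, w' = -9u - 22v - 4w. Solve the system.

Coefficient matrix A = [[-1, 2, 0], [0, -2, 0], [-9, -22, -4]].
det(A - λI) = 0 gives eigenvalues λ = -1, -2, -4.
For λ=-1: eigenvector (1,0,-3).
For λ=-2: eigenvector (-2,1,-2).
For λ=-4: eigenvector (0,0,1).
General solution: c_1e^(-t)(1,0,-3) + c_2e^(-2t)(-2,1,-2) + c_3e^(-4t)(0,0,1).

u(t) = c_1e^(-t) - 2c_2e^(-2t), v(t) = c_2e^(-2t), w(t) = -3c_1e^(-t) - 2c_2e^(-2t) + c_3e^(-4t)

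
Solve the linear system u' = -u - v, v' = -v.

u(t) = C_1e^(-t) + C_2te^(-t) + 2C_2e^(-t), v(t) = -C_2e^(-t)

Coefficient matrix A = [[-1, -1], [0, -1]].
Characteristic polynomial det(A - λI) = λ^2 + 2λ + 1 = 0.
Single eigenvalue λ = -1 with algebraic multiplicity 2.
Eigenvector v = (1,0); generalized eigenvector w with (A-λI)w=v is (2,-1).
General solution: e^(-t)[C_1·v + C_2·(t·v + w)].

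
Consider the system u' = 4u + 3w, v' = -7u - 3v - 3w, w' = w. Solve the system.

Coefficient matrix A = [[4, 0, 3], [-7, -3, -3], [0, 0, 1]].
det(A - λI) = 0 gives eigenvalues λ = 4, -3, 1.
For λ=4: eigenvector (1,-1,0).
For λ=-3: eigenvector (0,1,0).
For λ=1: eigenvector (-1,1,1).
General solution: c_1e^(4t)(1,-1,0) + c_2e^(-3t)(0,1,0) + c_3e^(t)(-1,1,1).

u(t) = c_1e^(4t) - c_3e^(t), v(t) = -c_1e^(4t) + c_2e^(-3t) + c_3e^(t), w(t) = c_3e^(t)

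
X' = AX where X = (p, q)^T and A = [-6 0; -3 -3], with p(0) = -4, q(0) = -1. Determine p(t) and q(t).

Coefficient matrix A = [[-6, 0], [-3, -3]].
Characteristic polynomial det(A - λI) = λ^2 + 9λ + 18 = 0.
Eigenvalues λ = -3, -6.
For λ=-3: (A-λI) row 1 is [-3, 0], so an eigenvector is (0, -1).
For λ=-6: (A-λI) row 2 is [-3, 3], so an eigenvector is (1, 1).
General solution: K_1e^(-3t)(0,-1) + K_2e^(-6t)(1,1).
Applying p(0)=-4, q(0)=-1 gives K_1=-3, K_2=-4.

p(t) = -4e^(-6t), q(t) = 3e^(-3t) - 4e^(-6t)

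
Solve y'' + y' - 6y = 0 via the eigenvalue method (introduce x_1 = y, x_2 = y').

y(t) = C_1e^(2t) + C_2e^(-3t)

Let x_1 = y, x_2 = y'. Then x_1' = x_2 and x_2' = 6x_1 - x_2.
A = [[0,1],[6,-1]]; det(A-λI) = λ^2 + λ - 6.
Eigenvalues λ = 2, -3 with eigenvectors (1,2), (1,-3).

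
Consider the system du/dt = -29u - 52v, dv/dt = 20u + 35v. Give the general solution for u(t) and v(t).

u(t) = -2C_1e^(3t)sin(4t) - 3C_1e^(3t)cos(4t) - 3C_2e^(3t)sin(4t) + 2C_2e^(3t)cos(4t), v(t) = C_1e^(3t)sin(4t) + 2C_1e^(3t)cos(4t) + 2C_2e^(3t)sin(4t) - C_2e^(3t)cos(4t)

Coefficient matrix A = [[-29, -52], [20, 35]].
Characteristic polynomial det(A - λI) = λ^2 - 6λ + 25 = 0.
Eigenvalues λ = 3 ± 4i (complex conjugate pair).
For λ=3+4i: an eigenvector is (-3,2) - i(-2,1) = (-3 + 2i, 2 - i).
A real fundamental pair from Re and Im of e^((3+4i)t)v: X_1 = e^(3t)(cos(4t)·(-3,2) + sin(4t)·(-2,1)), X_2 = e^(3t)(sin(4t)·(-3,2) - cos(4t)·(-2,1)).
General solution: C_1X_1 + C_2X_2.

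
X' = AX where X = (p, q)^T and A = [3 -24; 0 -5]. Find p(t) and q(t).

Coefficient matrix A = [[3, -24], [0, -5]].
Characteristic polynomial det(A - λI) = λ^2 + 2λ - 15 = 0.
Eigenvalues λ = -5, 3.
For λ=-5: (A-λI) row 1 is [8, -24], so an eigenvector is (3, 1).
For λ=3: (A-λI) row 1 is [0, -24], so an eigenvector is (1, 0).
General solution: K_1e^(-5t)(3,1) + K_2e^(3t)(1,0).

p(t) = 3K_1e^(-5t) + K_2e^(3t), q(t) = K_1e^(-5t)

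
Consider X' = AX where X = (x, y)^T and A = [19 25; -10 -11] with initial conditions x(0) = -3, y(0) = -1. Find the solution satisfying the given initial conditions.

Coefficient matrix A = [[19, 25], [-10, -11]].
Characteristic polynomial det(A - λI) = λ^2 - 8λ + 41 = 0.
Eigenvalues λ = 4 ± 5i (complex conjugate pair).
For λ=4+5i: an eigenvector is (2,-1) - i(1,-1) = (2 - i, -1 + i).
A real fundamental pair from Re and Im of e^((4+5i)t)v: X_1 = e^(4t)(cos(5t)·(2,-1) + sin(5t)·(1,-1)), X_2 = e^(4t)(sin(5t)·(2,-1) - cos(5t)·(1,-1)).
General solution: K_1X_1 + K_2X_2.
Applying x(0)=-3, y(0)=-1 gives K_1=-4, K_2=-5.

x(t) = -14e^(4t)sin(5t) - 3e^(4t)cos(5t), y(t) = 9e^(4t)sin(5t) - e^(4t)cos(5t)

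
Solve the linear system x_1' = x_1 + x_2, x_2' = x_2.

Coefficient matrix A = [[1, 1], [0, 1]].
Characteristic polynomial det(A - λI) = λ^2 - 2λ + 1 = 0.
Single eigenvalue λ = 1 with algebraic multiplicity 2.
Eigenvector v = (-1,0); generalized eigenvector w with (A-λI)w=v is (1,-1).
General solution: e^(t)[C_1·v + C_2·(t·v + w)].

x_1(t) = -C_1e^(t) - C_2te^(t) + C_2e^(t), x_2(t) = -C_2e^(t)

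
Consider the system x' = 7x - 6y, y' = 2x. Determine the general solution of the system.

Coefficient matrix A = [[7, -6], [2, 0]].
Characteristic polynomial det(A - λI) = λ^2 - 7λ + 12 = 0.
Eigenvalues λ = 4, 3.
For λ=4: (A-λI) row 1 is [3, -6], so an eigenvector is (-2, -1).
For λ=3: (A-λI) row 1 is [4, -6], so an eigenvector is (3, 2).
General solution: c_1e^(4t)(-2,-1) + c_2e^(3t)(3,2).

x(t) = -2c_1e^(4t) + 3c_2e^(3t), y(t) = -c_1e^(4t) + 2c_2e^(3t)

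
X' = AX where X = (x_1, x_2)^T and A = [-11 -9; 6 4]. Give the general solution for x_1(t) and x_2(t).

x_1(t) = -3K_1e^(-5t) - K_2e^(-2t), x_2(t) = 2K_1e^(-5t) + K_2e^(-2t)

Coefficient matrix A = [[-11, -9], [6, 4]].
Characteristic polynomial det(A - λI) = λ^2 + 7λ + 10 = 0.
Eigenvalues λ = -5, -2.
For λ=-5: (A-λI) row 1 is [-6, -9], so an eigenvector is (-3, 2).
For λ=-2: (A-λI) row 1 is [-9, -9], so an eigenvector is (-1, 1).
General solution: K_1e^(-5t)(-3,2) + K_2e^(-2t)(-1,1).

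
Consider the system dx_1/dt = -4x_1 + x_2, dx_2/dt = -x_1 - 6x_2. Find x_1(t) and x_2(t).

x_1(t) = -K_1e^(-5t) - K_2te^(-5t) - 2K_2e^(-5t), x_2(t) = K_1e^(-5t) + K_2te^(-5t) + K_2e^(-5t)

Coefficient matrix A = [[-4, 1], [-1, -6]].
Characteristic polynomial det(A - λI) = λ^2 + 10λ + 25 = 0.
Single eigenvalue λ = -5 with algebraic multiplicity 2.
Eigenvector v = (-1,1); generalized eigenvector w with (A-λI)w=v is (-2,1).
General solution: e^(-5t)[K_1·v + K_2·(t·v + w)].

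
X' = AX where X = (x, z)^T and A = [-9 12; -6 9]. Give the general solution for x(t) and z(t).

Coefficient matrix A = [[-9, 12], [-6, 9]].
Characteristic polynomial det(A - λI) = λ^2 - 9 = 0.
Eigenvalues λ = 3, -3.
For λ=3: (A-λI) row 1 is [-12, 12], so an eigenvector is (1, 1).
For λ=-3: (A-λI) row 1 is [-6, 12], so an eigenvector is (-2, -1).
General solution: C_1e^(3t)(1,1) + C_2e^(-3t)(-2,-1).

x(t) = C_1e^(3t) - 2C_2e^(-3t), z(t) = C_1e^(3t) - C_2e^(-3t)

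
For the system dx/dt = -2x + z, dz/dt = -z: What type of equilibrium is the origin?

A = [[-2,1],[0,-1]]; det(A-λI) = λ^2 + 3λ + 2.
λ = -1, -2: both negative.

stable node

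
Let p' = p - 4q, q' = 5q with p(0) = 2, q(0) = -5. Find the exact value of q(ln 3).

A = [[1,-4],[0,5]]; eigenvalues λ = 1, 5.
Eigenvectors: (1,0) for λ=1, (1,-1) for λ=5.
From the initial condition, c_1 = -3, c_2 = 5.
q(ln 3) = (-3)(3^1)(0) + (5)(3^5)(-1) = -1215.

-1215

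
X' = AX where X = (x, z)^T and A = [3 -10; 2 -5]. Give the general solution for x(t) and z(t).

Coefficient matrix A = [[3, -10], [2, -5]].
Characteristic polynomial det(A - λI) = λ^2 + 2λ + 5 = 0.
Eigenvalues λ = -1 ± 2i (complex conjugate pair).
For λ=-1+2i: an eigenvector is (2,1) - i(-1,0) = (2 + i, 1).
A real fundamental pair from Re and Im of e^((-1+2i)t)v: X_1 = e^(-t)(cos(2t)·(2,1) + sin(2t)·(-1,0)), X_2 = e^(-t)(sin(2t)·(2,1) - cos(2t)·(-1,0)).
General solution: K_1X_1 + K_2X_2.

x(t) = -K_1e^(-t)sin(2t) + 2K_1e^(-t)cos(2t) + 2K_2e^(-t)sin(2t) + K_2e^(-t)cos(2t), z(t) = K_1e^(-t)cos(2t) + K_2e^(-t)sin(2t)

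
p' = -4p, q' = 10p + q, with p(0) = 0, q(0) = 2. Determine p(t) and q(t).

Coefficient matrix A = [[-4, 0], [10, 1]].
Characteristic polynomial det(A - λI) = λ^2 + 3λ - 4 = 0.
Eigenvalues λ = 1, -4.
For λ=1: (A-λI) row 1 is [-5, 0], so an eigenvector is (0, 1).
For λ=-4: (A-λI) row 2 is [10, 5], so an eigenvector is (-1, 2).
General solution: K_1e^(t)(0,1) + K_2e^(-4t)(-1,2).
Applying p(0)=0, q(0)=2 gives K_1=2, K_2=0.

p(t) = 0, q(t) = 2e^(t)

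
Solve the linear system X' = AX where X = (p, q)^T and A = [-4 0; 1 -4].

p(t) = C_2e^(-4t), q(t) = C_1e^(-4t) + C_2te^(-4t) + 3C_2e^(-4t)

Coefficient matrix A = [[-4, 0], [1, -4]].
Characteristic polynomial det(A - λI) = λ^2 + 8λ + 16 = 0.
Single eigenvalue λ = -4 with algebraic multiplicity 2.
Eigenvector v = (0,1); generalized eigenvector w with (A-λI)w=v is (1,3).
General solution: e^(-4t)[C_1·v + C_2·(t·v + w)].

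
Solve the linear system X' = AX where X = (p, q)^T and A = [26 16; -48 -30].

Coefficient matrix A = [[26, 16], [-48, -30]].
Characteristic polynomial det(A - λI) = λ^2 + 4λ - 12 = 0.
Eigenvalues λ = -6, 2.
For λ=-6: (A-λI) row 1 is [32, 16], so an eigenvector is (-1, 2).
For λ=2: (A-λI) row 1 is [24, 16], so an eigenvector is (2, -3).
General solution: K_1e^(-6t)(-1,2) + K_2e^(2t)(2,-3).

p(t) = -K_1e^(-6t) + 2K_2e^(2t), q(t) = 2K_1e^(-6t) - 3K_2e^(2t)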